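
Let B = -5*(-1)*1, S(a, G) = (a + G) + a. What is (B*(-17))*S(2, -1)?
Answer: -255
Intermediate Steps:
S(a, G) = G + 2*a (S(a, G) = (G + a) + a = G + 2*a)
B = 5 (B = 5*1 = 5)
(B*(-17))*S(2, -1) = (5*(-17))*(-1 + 2*2) = -85*(-1 + 4) = -85*3 = -255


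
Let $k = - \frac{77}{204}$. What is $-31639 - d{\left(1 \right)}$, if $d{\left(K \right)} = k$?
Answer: $- \frac{6454279}{204} \approx -31639.0$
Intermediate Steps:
$k = - \frac{77}{204}$ ($k = \left(-77\right) \frac{1}{204} = - \frac{77}{204} \approx -0.37745$)
$d{\left(K \right)} = - \frac{77}{204}$
$-31639 - d{\left(1 \right)} = -31639 - - \frac{77}{204} = -31639 + \frac{77}{204} = - \frac{6454279}{204}$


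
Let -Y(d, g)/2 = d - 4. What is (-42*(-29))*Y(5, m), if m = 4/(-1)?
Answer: -2436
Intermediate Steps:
m = -4 (m = 4*(-1) = -4)
Y(d, g) = 8 - 2*d (Y(d, g) = -2*(d - 4) = -2*(-4 + d) = 8 - 2*d)
(-42*(-29))*Y(5, m) = (-42*(-29))*(8 - 2*5) = 1218*(8 - 10) = 1218*(-2) = -2436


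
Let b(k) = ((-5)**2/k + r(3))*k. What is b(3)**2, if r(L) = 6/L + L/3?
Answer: 1156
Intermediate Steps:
r(L) = 6/L + L/3 (r(L) = 6/L + L*(1/3) = 6/L + L/3)
b(k) = k*(3 + 25/k) (b(k) = ((-5)**2/k + (6/3 + (1/3)*3))*k = (25/k + (6*(1/3) + 1))*k = (25/k + (2 + 1))*k = (25/k + 3)*k = (3 + 25/k)*k = k*(3 + 25/k))
b(3)**2 = (25 + 3*3)**2 = (25 + 9)**2 = 34**2 = 1156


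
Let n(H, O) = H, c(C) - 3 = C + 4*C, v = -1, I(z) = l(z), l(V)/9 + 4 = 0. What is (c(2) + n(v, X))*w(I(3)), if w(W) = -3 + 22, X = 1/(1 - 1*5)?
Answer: 228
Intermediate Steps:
l(V) = -36 (l(V) = -36 + 9*0 = -36 + 0 = -36)
I(z) = -36
c(C) = 3 + 5*C (c(C) = 3 + (C + 4*C) = 3 + 5*C)
X = -1/4 (X = 1/(1 - 5) = 1/(-4) = -1/4 ≈ -0.25000)
w(W) = 19
(c(2) + n(v, X))*w(I(3)) = ((3 + 5*2) - 1)*19 = ((3 + 10) - 1)*19 = (13 - 1)*19 = 12*19 = 228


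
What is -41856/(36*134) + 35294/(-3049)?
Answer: -12411550/612849 ≈ -20.252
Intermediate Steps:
-41856/(36*134) + 35294/(-3049) = -41856/4824 + 35294*(-1/3049) = -41856*1/4824 - 35294/3049 = -1744/201 - 35294/3049 = -12411550/612849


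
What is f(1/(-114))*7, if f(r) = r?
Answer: -7/114 ≈ -0.061404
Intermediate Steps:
f(1/(-114))*7 = 7/(-114) = -1/114*7 = -7/114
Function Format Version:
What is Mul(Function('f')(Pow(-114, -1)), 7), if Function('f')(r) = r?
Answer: Rational(-7, 114) ≈ -0.061404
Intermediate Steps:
Mul(Function('f')(Pow(-114, -1)), 7) = Mul(Pow(-114, -1), 7) = Mul(Rational(-1, 114), 7) = Rational(-7, 114)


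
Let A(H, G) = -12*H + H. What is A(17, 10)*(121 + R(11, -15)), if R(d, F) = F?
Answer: -19822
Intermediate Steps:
A(H, G) = -11*H
A(17, 10)*(121 + R(11, -15)) = (-11*17)*(121 - 15) = -187*106 = -19822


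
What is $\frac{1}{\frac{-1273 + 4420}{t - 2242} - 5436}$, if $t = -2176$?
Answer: $- \frac{4418}{24019395} \approx -0.00018393$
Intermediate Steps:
$\frac{1}{\frac{-1273 + 4420}{t - 2242} - 5436} = \frac{1}{\frac{-1273 + 4420}{-2176 - 2242} - 5436} = \frac{1}{\frac{3147}{-4418} - 5436} = \frac{1}{3147 \left(- \frac{1}{4418}\right) - 5436} = \frac{1}{- \frac{3147}{4418} - 5436} = \frac{1}{- \frac{24019395}{4418}} = - \frac{4418}{24019395}$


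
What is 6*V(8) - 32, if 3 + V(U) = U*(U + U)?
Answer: 718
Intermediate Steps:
V(U) = -3 + 2*U**2 (V(U) = -3 + U*(U + U) = -3 + U*(2*U) = -3 + 2*U**2)
6*V(8) - 32 = 6*(-3 + 2*8**2) - 32 = 6*(-3 + 2*64) - 32 = 6*(-3 + 128) - 32 = 6*125 - 32 = 750 - 32 = 718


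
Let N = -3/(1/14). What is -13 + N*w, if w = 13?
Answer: -559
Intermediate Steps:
N = -42 (N = -3/1/14 = -3*14 = -42)
-13 + N*w = -13 - 42*13 = -13 - 546 = -559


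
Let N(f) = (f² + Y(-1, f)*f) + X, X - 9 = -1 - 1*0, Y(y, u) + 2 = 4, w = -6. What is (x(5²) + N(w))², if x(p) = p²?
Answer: 431649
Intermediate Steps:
Y(y, u) = 2 (Y(y, u) = -2 + 4 = 2)
X = 8 (X = 9 + (-1 - 1*0) = 9 + (-1 + 0) = 9 - 1 = 8)
N(f) = 8 + f² + 2*f (N(f) = (f² + 2*f) + 8 = 8 + f² + 2*f)
(x(5²) + N(w))² = ((5²)² + (8 + (-6)² + 2*(-6)))² = (25² + (8 + 36 - 12))² = (625 + 32)² = 657² = 431649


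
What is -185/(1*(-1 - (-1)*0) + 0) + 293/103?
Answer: 19348/103 ≈ 187.84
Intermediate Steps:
-185/(1*(-1 - (-1)*0) + 0) + 293/103 = -185/(1*(-1 - 1*0) + 0) + 293*(1/103) = -185/(1*(-1 + 0) + 0) + 293/103 = -185/(1*(-1) + 0) + 293/103 = -185/(-1 + 0) + 293/103 = -185/(-1) + 293/103 = -185*(-1) + 293/103 = 185 + 293/103 = 19348/103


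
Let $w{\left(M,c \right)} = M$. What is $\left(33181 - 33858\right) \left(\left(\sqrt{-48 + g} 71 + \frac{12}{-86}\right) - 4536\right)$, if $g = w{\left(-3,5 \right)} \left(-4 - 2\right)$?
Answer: $\frac{132051558}{43} - 48067 i \sqrt{30} \approx 3.071 \cdot 10^{6} - 2.6327 \cdot 10^{5} i$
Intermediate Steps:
$g = 18$ ($g = - 3 \left(-4 - 2\right) = \left(-3\right) \left(-6\right) = 18$)
$\left(33181 - 33858\right) \left(\left(\sqrt{-48 + g} 71 + \frac{12}{-86}\right) - 4536\right) = \left(33181 - 33858\right) \left(\left(\sqrt{-48 + 18} \cdot 71 + \frac{12}{-86}\right) - 4536\right) = - 677 \left(\left(\sqrt{-30} \cdot 71 + 12 \left(- \frac{1}{86}\right)\right) - 4536\right) = - 677 \left(\left(i \sqrt{30} \cdot 71 - \frac{6}{43}\right) - 4536\right) = - 677 \left(\left(71 i \sqrt{30} - \frac{6}{43}\right) - 4536\right) = - 677 \left(\left(- \frac{6}{43} + 71 i \sqrt{30}\right) - 4536\right) = - 677 \left(- \frac{195054}{43} + 71 i \sqrt{30}\right) = \frac{132051558}{43} - 48067 i \sqrt{30}$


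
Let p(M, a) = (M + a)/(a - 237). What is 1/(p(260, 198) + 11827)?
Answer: 39/460795 ≈ 8.4636e-5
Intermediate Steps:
p(M, a) = (M + a)/(-237 + a)
1/(p(260, 198) + 11827) = 1/((260 + 198)/(-237 + 198) + 11827) = 1/(458/(-39) + 11827) = 1/(-1/39*458 + 11827) = 1/(-458/39 + 11827) = 1/(460795/39) = 39/460795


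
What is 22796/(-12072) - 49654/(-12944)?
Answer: 19021979/9766248 ≈ 1.9477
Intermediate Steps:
22796/(-12072) - 49654/(-12944) = 22796*(-1/12072) - 49654*(-1/12944) = -5699/3018 + 24827/6472 = 19021979/9766248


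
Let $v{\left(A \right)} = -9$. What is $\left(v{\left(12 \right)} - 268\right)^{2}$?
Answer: $76729$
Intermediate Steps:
$\left(v{\left(12 \right)} - 268\right)^{2} = \left(-9 - 268\right)^{2} = \left(-277\right)^{2} = 76729$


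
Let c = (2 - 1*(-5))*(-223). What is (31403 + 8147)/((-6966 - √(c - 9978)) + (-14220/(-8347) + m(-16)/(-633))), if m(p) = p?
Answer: -1537872745309799668140/270865001809563288131 + 220823216008325910*I*√11539/270865001809563288131 ≈ -5.6776 + 0.087574*I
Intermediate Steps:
c = -1561 (c = (2 + 5)*(-223) = 7*(-223) = -1561)
(31403 + 8147)/((-6966 - √(c - 9978)) + (-14220/(-8347) + m(-16)/(-633))) = (31403 + 8147)/((-6966 - √(-1561 - 9978)) + (-14220/(-8347) - 16/(-633))) = 39550/((-6966 - √(-11539)) + (-14220*(-1/8347) - 16*(-1/633))) = 39550/((-6966 - I*√11539) + (14220/8347 + 16/633)) = 39550/((-6966 - I*√11539) + 9134812/5283651) = 39550/(-36796778054/5283651 - I*√11539)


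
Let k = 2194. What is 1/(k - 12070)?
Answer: -1/9876 ≈ -0.00010126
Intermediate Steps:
1/(k - 12070) = 1/(2194 - 12070) = 1/(-9876) = -1/9876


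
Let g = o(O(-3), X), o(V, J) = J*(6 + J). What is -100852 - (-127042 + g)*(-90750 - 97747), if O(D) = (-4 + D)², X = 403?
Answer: 7122258293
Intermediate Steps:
g = 164827 (g = 403*(6 + 403) = 403*409 = 164827)
-100852 - (-127042 + g)*(-90750 - 97747) = -100852 - (-127042 + 164827)*(-90750 - 97747) = -100852 - 37785*(-188497) = -100852 - 1*(-7122359145) = -100852 + 7122359145 = 7122258293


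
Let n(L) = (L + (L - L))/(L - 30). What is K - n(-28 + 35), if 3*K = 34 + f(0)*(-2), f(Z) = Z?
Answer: 803/69 ≈ 11.638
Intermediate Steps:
n(L) = L/(-30 + L) (n(L) = (L + 0)/(-30 + L) = L/(-30 + L))
K = 34/3 (K = (34 + 0*(-2))/3 = (34 + 0)/3 = (1/3)*34 = 34/3 ≈ 11.333)
K - n(-28 + 35) = 34/3 - (-28 + 35)/(-30 + (-28 + 35)) = 34/3 - 7/(-30 + 7) = 34/3 - 7/(-23) = 34/3 - 7*(-1)/23 = 34/3 - 1*(-7/23) = 34/3 + 7/23 = 803/69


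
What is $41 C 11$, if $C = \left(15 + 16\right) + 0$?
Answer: $13981$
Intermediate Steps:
$C = 31$ ($C = 31 + 0 = 31$)
$41 C 11 = 41 \cdot 31 \cdot 11 = 1271 \cdot 11 = 13981$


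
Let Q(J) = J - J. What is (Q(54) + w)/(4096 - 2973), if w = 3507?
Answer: 3507/1123 ≈ 3.1229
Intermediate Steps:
Q(J) = 0
(Q(54) + w)/(4096 - 2973) = (0 + 3507)/(4096 - 2973) = 3507/1123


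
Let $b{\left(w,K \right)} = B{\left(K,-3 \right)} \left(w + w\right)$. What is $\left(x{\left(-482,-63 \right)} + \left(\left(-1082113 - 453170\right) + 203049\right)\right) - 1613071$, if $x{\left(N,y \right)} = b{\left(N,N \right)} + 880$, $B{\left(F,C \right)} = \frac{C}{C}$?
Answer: $-2945389$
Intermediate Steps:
$B{\left(F,C \right)} = 1$
$b{\left(w,K \right)} = 2 w$ ($b{\left(w,K \right)} = 1 \left(w + w\right) = 1 \cdot 2 w = 2 w$)
$x{\left(N,y \right)} = 880 + 2 N$ ($x{\left(N,y \right)} = 2 N + 880 = 880 + 2 N$)
$\left(x{\left(-482,-63 \right)} + \left(\left(-1082113 - 453170\right) + 203049\right)\right) - 1613071 = \left(\left(880 + 2 \left(-482\right)\right) + \left(\left(-1082113 - 453170\right) + 203049\right)\right) - 1613071 = \left(\left(880 - 964\right) + \left(-1535283 + 203049\right)\right) - 1613071 = \left(-84 - 1332234\right) - 1613071 = -1332318 - 1613071 = -2945389$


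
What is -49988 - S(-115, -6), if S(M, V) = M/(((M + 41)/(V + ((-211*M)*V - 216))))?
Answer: 6534634/37 ≈ 1.7661e+5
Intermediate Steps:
S(M, V) = M*(-216 + V - 211*M*V)/(41 + M) (S(M, V) = M/(((41 + M)/(V + (-211*M*V - 216)))) = M/(((41 + M)/(V + (-216 - 211*M*V)))) = M/(((41 + M)/(-216 + V - 211*M*V))) = M*((-216 + V - 211*M*V)/(41 + M)) = M*(-216 + V - 211*M*V)/(41 + M))
-49988 - S(-115, -6) = -49988 - (-115)*(-216 - 6 - 211*(-115)*(-6))/(41 - 115) = -49988 - (-115)*(-216 - 6 - 145590)/(-74) = -49988 - (-115)*(-1)*(-145812)/74 = -49988 - 1*(-8384190/37) = -49988 + 8384190/37 = 6534634/37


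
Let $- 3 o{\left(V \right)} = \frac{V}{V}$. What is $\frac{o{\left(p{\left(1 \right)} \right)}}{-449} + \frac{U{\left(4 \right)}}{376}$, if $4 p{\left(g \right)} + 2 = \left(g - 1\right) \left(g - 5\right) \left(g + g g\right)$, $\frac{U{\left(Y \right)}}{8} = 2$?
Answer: $\frac{2741}{63309} \approx 0.043296$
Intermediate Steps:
$U{\left(Y \right)} = 16$ ($U{\left(Y \right)} = 8 \cdot 2 = 16$)
$p{\left(g \right)} = - \frac{1}{2} + \frac{\left(-1 + g\right) \left(-5 + g\right) \left(g + g^{2}\right)}{4}$ ($p{\left(g \right)} = - \frac{1}{2} + \frac{\left(g - 1\right) \left(g - 5\right) \left(g + g g\right)}{4} = - \frac{1}{2} + \frac{\left(-1 + g\right) \left(-5 + g\right) \left(g + g^{2}\right)}{4}$)
$o{\left(V \right)} = - \frac{1}{3}$ ($o{\left(V \right)} = - \frac{V \frac{1}{V}}{3} = \left(- \frac{1}{3}\right) 1 = - \frac{1}{3}$)
$\frac{o{\left(p{\left(1 \right)} \right)}}{-449} + \frac{U{\left(4 \right)}}{376} = - \frac{1}{3 \left(-449\right)} + \frac{16}{376} = \left(- \frac{1}{3}\right) \left(- \frac{1}{449}\right) + 16 \cdot \frac{1}{376} = \frac{1}{1347} + \frac{2}{47} = \frac{2741}{63309}$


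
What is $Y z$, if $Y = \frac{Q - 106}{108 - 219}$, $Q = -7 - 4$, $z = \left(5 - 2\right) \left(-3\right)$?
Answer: $- \frac{351}{37} \approx -9.4865$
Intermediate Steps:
$z = -9$ ($z = 3 \left(-3\right) = -9$)
$Q = -11$ ($Q = -7 - 4 = -11$)
$Y = \frac{39}{37}$ ($Y = \frac{-11 - 106}{108 - 219} = - \frac{117}{-111} = \left(-117\right) \left(- \frac{1}{111}\right) = \frac{39}{37} \approx 1.0541$)
$Y z = \frac{39}{37} \left(-9\right) = - \frac{351}{37}$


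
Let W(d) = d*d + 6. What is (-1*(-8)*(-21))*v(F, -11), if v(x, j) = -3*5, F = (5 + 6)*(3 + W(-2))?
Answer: 2520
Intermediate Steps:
W(d) = 6 + d² (W(d) = d² + 6 = 6 + d²)
F = 143 (F = (5 + 6)*(3 + (6 + (-2)²)) = 11*(3 + (6 + 4)) = 11*(3 + 10) = 11*13 = 143)
v(x, j) = -15
(-1*(-8)*(-21))*v(F, -11) = (-1*(-8)*(-21))*(-15) = (8*(-21))*(-15) = -168*(-15) = 2520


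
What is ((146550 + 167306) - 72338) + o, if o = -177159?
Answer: 64359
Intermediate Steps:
((146550 + 167306) - 72338) + o = ((146550 + 167306) - 72338) - 177159 = (313856 - 72338) - 177159 = 241518 - 177159 = 64359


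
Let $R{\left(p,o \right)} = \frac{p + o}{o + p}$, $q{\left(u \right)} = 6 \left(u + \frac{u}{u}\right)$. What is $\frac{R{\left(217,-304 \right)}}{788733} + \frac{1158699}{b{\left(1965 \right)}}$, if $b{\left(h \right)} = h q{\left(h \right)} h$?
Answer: $\frac{11845075907}{443511480459300} \approx 2.6707 \cdot 10^{-5}$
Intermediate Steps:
$q{\left(u \right)} = 6 + 6 u$ ($q{\left(u \right)} = 6 \left(u + 1\right) = 6 \left(1 + u\right) = 6 + 6 u$)
$b{\left(h \right)} = h^{2} \left(6 + 6 h\right)$ ($b{\left(h \right)} = h \left(6 + 6 h\right) h = h^{2} \left(6 + 6 h\right)$)
$R{\left(p,o \right)} = 1$ ($R{\left(p,o \right)} = \frac{o + p}{o + p} = 1$)
$\frac{R{\left(217,-304 \right)}}{788733} + \frac{1158699}{b{\left(1965 \right)}} = 1 \cdot \frac{1}{788733} + \frac{1158699}{6 \cdot 1965^{2} \left(1 + 1965\right)} = 1 \cdot \frac{1}{788733} + \frac{1158699}{6 \cdot 3861225 \cdot 1966} = \frac{1}{788733} + \frac{1158699}{45547010100} = \frac{1}{788733} + 1158699 \cdot \frac{1}{45547010100} = \frac{1}{788733} + \frac{386233}{15182336700} = \frac{11845075907}{443511480459300}$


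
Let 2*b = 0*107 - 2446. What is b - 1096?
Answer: -2319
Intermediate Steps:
b = -1223 (b = (0*107 - 2446)/2 = (0 - 2446)/2 = (½)*(-2446) = -1223)
b - 1096 = -1223 - 1096 = -2319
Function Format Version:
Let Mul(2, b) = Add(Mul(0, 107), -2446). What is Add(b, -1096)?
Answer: -2319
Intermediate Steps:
b = -1223 (b = Mul(Rational(1, 2), Add(Mul(0, 107), -2446)) = Mul(Rational(1, 2), Add(0, -2446)) = Mul(Rational(1, 2), -2446) = -1223)
Add(b, -1096) = Add(-1223, -1096) = -2319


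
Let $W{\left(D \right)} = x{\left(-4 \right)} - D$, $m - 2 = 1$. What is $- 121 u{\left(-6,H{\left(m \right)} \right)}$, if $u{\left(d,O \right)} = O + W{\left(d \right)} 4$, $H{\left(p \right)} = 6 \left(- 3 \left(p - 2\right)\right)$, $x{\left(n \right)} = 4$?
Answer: $-2662$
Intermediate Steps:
$m = 3$ ($m = 2 + 1 = 3$)
$H{\left(p \right)} = 36 - 18 p$ ($H{\left(p \right)} = 6 \left(- 3 \left(-2 + p\right)\right) = 6 \left(6 - 3 p\right) = 36 - 18 p$)
$W{\left(D \right)} = 4 - D$
$u{\left(d,O \right)} = 16 + O - 4 d$ ($u{\left(d,O \right)} = O + \left(4 - d\right) 4 = O - \left(-16 + 4 d\right) = 16 + O - 4 d$)
$- 121 u{\left(-6,H{\left(m \right)} \right)} = - 121 \left(16 + \left(36 - 54\right) - -24\right) = - 121 \left(16 + \left(36 - 54\right) + 24\right) = - 121 \left(16 - 18 + 24\right) = \left(-121\right) 22 = -2662$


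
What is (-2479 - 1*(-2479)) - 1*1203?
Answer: -1203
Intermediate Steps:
(-2479 - 1*(-2479)) - 1*1203 = (-2479 + 2479) - 1203 = 0 - 1203 = -1203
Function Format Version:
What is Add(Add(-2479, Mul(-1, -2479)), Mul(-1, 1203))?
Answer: -1203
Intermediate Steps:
Add(Add(-2479, Mul(-1, -2479)), Mul(-1, 1203)) = Add(Add(-2479, 2479), -1203) = Add(0, -1203) = -1203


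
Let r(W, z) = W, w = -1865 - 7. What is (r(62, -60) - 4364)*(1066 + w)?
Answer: 3467412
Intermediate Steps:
w = -1872
(r(62, -60) - 4364)*(1066 + w) = (62 - 4364)*(1066 - 1872) = -4302*(-806) = 3467412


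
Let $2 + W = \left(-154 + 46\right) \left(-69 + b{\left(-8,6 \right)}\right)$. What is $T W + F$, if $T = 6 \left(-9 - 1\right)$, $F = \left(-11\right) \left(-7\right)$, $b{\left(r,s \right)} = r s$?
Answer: $-757963$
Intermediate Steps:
$F = 77$
$W = 12634$ ($W = -2 + \left(-154 + 46\right) \left(-69 - 48\right) = -2 - 108 \left(-69 - 48\right) = -2 - -12636 = -2 + 12636 = 12634$)
$T = -60$ ($T = 6 \left(-10\right) = -60$)
$T W + F = \left(-60\right) 12634 + 77 = -758040 + 77 = -757963$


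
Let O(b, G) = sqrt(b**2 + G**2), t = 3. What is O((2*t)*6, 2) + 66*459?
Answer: 30294 + 10*sqrt(13) ≈ 30330.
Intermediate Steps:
O(b, G) = sqrt(G**2 + b**2)
O((2*t)*6, 2) + 66*459 = sqrt(2**2 + ((2*3)*6)**2) + 66*459 = sqrt(4 + (6*6)**2) + 30294 = sqrt(4 + 36**2) + 30294 = sqrt(4 + 1296) + 30294 = sqrt(1300) + 30294 = 10*sqrt(13) + 30294 = 30294 + 10*sqrt(13)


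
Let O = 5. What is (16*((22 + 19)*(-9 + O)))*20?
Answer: -52480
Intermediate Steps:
(16*((22 + 19)*(-9 + O)))*20 = (16*((22 + 19)*(-9 + 5)))*20 = (16*(41*(-4)))*20 = (16*(-164))*20 = -2624*20 = -52480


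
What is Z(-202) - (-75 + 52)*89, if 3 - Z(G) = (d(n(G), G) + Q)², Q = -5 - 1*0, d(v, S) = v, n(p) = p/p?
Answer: 2034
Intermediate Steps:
n(p) = 1
Q = -5 (Q = -5 + 0 = -5)
Z(G) = -13 (Z(G) = 3 - (1 - 5)² = 3 - 1*(-4)² = 3 - 1*16 = 3 - 16 = -13)
Z(-202) - (-75 + 52)*89 = -13 - (-75 + 52)*89 = -13 - (-23)*89 = -13 - 1*(-2047) = -13 + 2047 = 2034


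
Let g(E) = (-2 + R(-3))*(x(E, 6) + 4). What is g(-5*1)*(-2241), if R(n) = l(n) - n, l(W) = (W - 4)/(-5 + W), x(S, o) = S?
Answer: 33615/8 ≈ 4201.9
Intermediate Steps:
l(W) = (-4 + W)/(-5 + W)
R(n) = -n + (-4 + n)/(-5 + n) (R(n) = (-4 + n)/(-5 + n) - n = -n + (-4 + n)/(-5 + n))
g(E) = 15/2 + 15*E/8 (g(E) = (-2 + (-4 - 3 - 1*(-3)*(-5 - 3))/(-5 - 3))*(E + 4) = (-2 + (-4 - 3 - 1*(-3)*(-8))/(-8))*(4 + E) = (-2 - (-4 - 3 - 24)/8)*(4 + E) = (-2 - 1/8*(-31))*(4 + E) = (-2 + 31/8)*(4 + E) = 15*(4 + E)/8 = 15/2 + 15*E/8)
g(-5*1)*(-2241) = (15/2 + 15*(-5*1)/8)*(-2241) = (15/2 + (15/8)*(-5))*(-2241) = (15/2 - 75/8)*(-2241) = -15/8*(-2241) = 33615/8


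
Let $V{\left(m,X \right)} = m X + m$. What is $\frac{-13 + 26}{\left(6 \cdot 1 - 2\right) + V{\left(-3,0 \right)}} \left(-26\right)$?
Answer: $-338$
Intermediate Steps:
$V{\left(m,X \right)} = m + X m$ ($V{\left(m,X \right)} = X m + m = m + X m$)
$\frac{-13 + 26}{\left(6 \cdot 1 - 2\right) + V{\left(-3,0 \right)}} \left(-26\right) = \frac{-13 + 26}{\left(6 \cdot 1 - 2\right) - 3 \left(1 + 0\right)} \left(-26\right) = \frac{13}{\left(6 - 2\right) - 3} \left(-26\right) = \frac{13}{4 - 3} \left(-26\right) = \frac{13}{1} \left(-26\right) = 13 \cdot 1 \left(-26\right) = 13 \left(-26\right) = -338$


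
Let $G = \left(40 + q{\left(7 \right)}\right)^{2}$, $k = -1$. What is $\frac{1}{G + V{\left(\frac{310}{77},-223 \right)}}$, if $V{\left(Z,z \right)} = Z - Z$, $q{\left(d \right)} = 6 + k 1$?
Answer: $\frac{1}{2025} \approx 0.00049383$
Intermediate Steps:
$q{\left(d \right)} = 5$ ($q{\left(d \right)} = 6 - 1 = 5$)
$V{\left(Z,z \right)} = 0$
$G = 2025$ ($G = \left(40 + 5\right)^{2} = 45^{2} = 2025$)
$\frac{1}{G + V{\left(\frac{310}{77},-223 \right)}} = \frac{1}{2025 + 0} = \frac{1}{2025}$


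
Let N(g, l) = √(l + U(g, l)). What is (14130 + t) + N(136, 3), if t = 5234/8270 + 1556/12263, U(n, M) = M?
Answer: 716535571981/50707505 + √6 ≈ 14133.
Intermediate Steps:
N(g, l) = √2*√l (N(g, l) = √(l + l) = √(2*l) = √2*√l)
t = 38526331/50707505 (t = 5234*(1/8270) + 1556*(1/12263) = 2617/4135 + 1556/12263 = 38526331/50707505 ≈ 0.75978)
(14130 + t) + N(136, 3) = (14130 + 38526331/50707505) + √2*√3 = 716535571981/50707505 + √6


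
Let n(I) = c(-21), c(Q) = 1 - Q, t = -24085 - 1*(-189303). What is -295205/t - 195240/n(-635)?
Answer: -16131828415/1817398 ≈ -8876.3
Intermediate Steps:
t = 165218 (t = -24085 + 189303 = 165218)
n(I) = 22 (n(I) = 1 - 1*(-21) = 1 + 21 = 22)
-295205/t - 195240/n(-635) = -295205/165218 - 195240/22 = -295205*1/165218 - 195240*1/22 = -295205/165218 - 97620/11 = -16131828415/1817398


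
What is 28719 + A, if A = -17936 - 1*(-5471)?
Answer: 16254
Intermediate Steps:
A = -12465 (A = -17936 + 5471 = -12465)
28719 + A = 28719 - 12465 = 16254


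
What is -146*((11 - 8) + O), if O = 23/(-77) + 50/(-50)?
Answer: -19126/77 ≈ -248.39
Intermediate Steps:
O = -100/77 (O = 23*(-1/77) + 50*(-1/50) = -23/77 - 1 = -100/77 ≈ -1.2987)
-146*((11 - 8) + O) = -146*((11 - 8) - 100/77) = -146*(3 - 100/77) = -146*131/77 = -19126/77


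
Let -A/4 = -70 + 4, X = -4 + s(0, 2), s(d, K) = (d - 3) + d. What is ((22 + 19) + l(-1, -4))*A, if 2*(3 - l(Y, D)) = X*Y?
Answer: 10692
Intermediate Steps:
s(d, K) = -3 + 2*d (s(d, K) = (-3 + d) + d = -3 + 2*d)
X = -7 (X = -4 + (-3 + 2*0) = -4 + (-3 + 0) = -4 - 3 = -7)
l(Y, D) = 3 + 7*Y/2 (l(Y, D) = 3 - (-7)*Y/2 = 3 + 7*Y/2)
A = 264 (A = -4*(-70 + 4) = -4*(-66) = 264)
((22 + 19) + l(-1, -4))*A = ((22 + 19) + (3 + (7/2)*(-1)))*264 = (41 + (3 - 7/2))*264 = (41 - 1/2)*264 = (81/2)*264 = 10692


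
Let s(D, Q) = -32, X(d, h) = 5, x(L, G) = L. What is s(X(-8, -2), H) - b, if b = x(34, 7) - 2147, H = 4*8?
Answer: 2081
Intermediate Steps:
H = 32
b = -2113 (b = 34 - 2147 = -2113)
s(X(-8, -2), H) - b = -32 - 1*(-2113) = -32 + 2113 = 2081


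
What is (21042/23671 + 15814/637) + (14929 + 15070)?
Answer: 452725468521/15078427 ≈ 30025.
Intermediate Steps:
(21042/23671 + 15814/637) + (14929 + 15070) = (21042*(1/23671) + 15814*(1/637)) + 29999 = (21042/23671 + 15814/637) + 29999 = 387736948/15078427 + 29999 = 452725468521/15078427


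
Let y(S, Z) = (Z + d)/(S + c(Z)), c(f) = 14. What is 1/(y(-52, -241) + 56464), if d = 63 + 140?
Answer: 1/56465 ≈ 1.7710e-5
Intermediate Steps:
d = 203
y(S, Z) = (203 + Z)/(14 + S) (y(S, Z) = (Z + 203)/(S + 14) = (203 + Z)/(14 + S))
1/(y(-52, -241) + 56464) = 1/((203 - 241)/(14 - 52) + 56464) = 1/(-38/(-38) + 56464) = 1/(-1/38*(-38) + 56464) = 1/(1 + 56464) = 1/56465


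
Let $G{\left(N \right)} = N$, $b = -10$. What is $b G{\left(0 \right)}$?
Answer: $0$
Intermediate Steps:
$b G{\left(0 \right)} = \left(-10\right) 0 = 0$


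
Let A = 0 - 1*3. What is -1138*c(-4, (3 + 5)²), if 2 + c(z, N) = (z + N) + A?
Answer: -62590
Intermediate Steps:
A = -3 (A = 0 - 3 = -3)
c(z, N) = -5 + N + z (c(z, N) = -2 + ((z + N) - 3) = -2 + ((N + z) - 3) = -2 + (-3 + N + z) = -5 + N + z)
-1138*c(-4, (3 + 5)²) = -1138*(-5 + (3 + 5)² - 4) = -1138*(-5 + 8² - 4) = -1138*(-5 + 64 - 4) = -1138*55 = -62590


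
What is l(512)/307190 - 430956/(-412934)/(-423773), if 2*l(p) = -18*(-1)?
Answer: 721263573099/26877632053835290 ≈ 2.6835e-5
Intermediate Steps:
l(p) = 9 (l(p) = (-18*(-1))/2 = (½)*18 = 9)
l(512)/307190 - 430956/(-412934)/(-423773) = 9/307190 - 430956/(-412934)/(-423773) = 9*(1/307190) - 430956*(-1/412934)*(-1/423773) = 9/307190 + (215478/206467)*(-1/423773) = 9/307190 - 215478/87495139991 = 721263573099/26877632053835290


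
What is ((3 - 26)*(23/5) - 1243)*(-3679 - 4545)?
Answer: 55462656/5 ≈ 1.1093e+7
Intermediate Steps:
((3 - 26)*(23/5) - 1243)*(-3679 - 4545) = (-529/5 - 1243)*(-8224) = -6744/5*(-8224) = 55462656/5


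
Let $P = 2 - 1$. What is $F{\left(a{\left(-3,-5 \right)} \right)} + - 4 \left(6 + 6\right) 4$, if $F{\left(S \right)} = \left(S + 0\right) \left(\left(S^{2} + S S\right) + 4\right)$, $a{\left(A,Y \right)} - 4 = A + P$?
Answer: $-168$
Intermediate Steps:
$P = 1$
$a{\left(A,Y \right)} = 5 + A$ ($a{\left(A,Y \right)} = 4 + \left(A + 1\right) = 4 + \left(1 + A\right) = 5 + A$)
$F{\left(S \right)} = S \left(4 + 2 S^{2}\right)$ ($F{\left(S \right)} = S \left(\left(S^{2} + S^{2}\right) + 4\right) = S \left(2 S^{2} + 4\right) = S \left(4 + 2 S^{2}\right)$)
$F{\left(a{\left(-3,-5 \right)} \right)} + - 4 \left(6 + 6\right) 4 = 2 \left(5 - 3\right) \left(2 + \left(5 - 3\right)^{2}\right) + - 4 \left(6 + 6\right) 4 = 2 \cdot 2 \left(2 + 2^{2}\right) + \left(-4\right) 12 \cdot 4 = 2 \cdot 2 \left(2 + 4\right) - 192 = 2 \cdot 2 \cdot 6 - 192 = 24 - 192 = -168$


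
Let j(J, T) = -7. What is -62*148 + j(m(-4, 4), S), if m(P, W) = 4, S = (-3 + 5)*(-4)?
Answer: -9183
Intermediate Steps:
S = -8 (S = 2*(-4) = -8)
-62*148 + j(m(-4, 4), S) = -62*148 - 7 = -9176 - 7 = -9183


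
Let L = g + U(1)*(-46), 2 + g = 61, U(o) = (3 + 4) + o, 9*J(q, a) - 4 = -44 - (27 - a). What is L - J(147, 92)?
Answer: -2806/9 ≈ -311.78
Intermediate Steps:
J(q, a) = -67/9 + a/9 (J(q, a) = 4/9 + (-44 - (27 - a))/9 = 4/9 + (-44 + (-27 + a))/9 = 4/9 + (-71 + a)/9 = 4/9 + (-71/9 + a/9) = -67/9 + a/9)
U(o) = 7 + o
g = 59 (g = -2 + 61 = 59)
L = -309 (L = 59 + (7 + 1)*(-46) = 59 + 8*(-46) = 59 - 368 = -309)
L - J(147, 92) = -309 - (-67/9 + (⅑)*92) = -309 - (-67/9 + 92/9) = -309 - 1*25/9 = -309 - 25/9 = -2806/9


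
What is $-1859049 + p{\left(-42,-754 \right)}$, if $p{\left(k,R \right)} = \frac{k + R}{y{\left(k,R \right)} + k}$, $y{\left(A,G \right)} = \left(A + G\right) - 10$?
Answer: $- \frac{394118189}{212} \approx -1.859 \cdot 10^{6}$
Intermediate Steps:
$y{\left(A,G \right)} = -10 + A + G$
$p{\left(k,R \right)} = \frac{R + k}{-10 + R + 2 k}$ ($p{\left(k,R \right)} = \frac{k + R}{\left(-10 + k + R\right) + k} = \frac{R + k}{\left(-10 + R + k\right) + k} = \frac{R + k}{-10 + R + 2 k}$)
$-1859049 + p{\left(-42,-754 \right)} = -1859049 + \frac{-754 - 42}{-10 - 754 + 2 \left(-42\right)} = -1859049 + \frac{1}{-10 - 754 - 84} \left(-796\right) = -1859049 + \frac{1}{-848} \left(-796\right) = -1859049 - - \frac{199}{212} = -1859049 + \frac{199}{212} = - \frac{394118189}{212}$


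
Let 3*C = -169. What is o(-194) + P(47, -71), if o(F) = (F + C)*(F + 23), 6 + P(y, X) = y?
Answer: 42848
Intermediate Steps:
C = -169/3 (C = (1/3)*(-169) = -169/3 ≈ -56.333)
P(y, X) = -6 + y
o(F) = (23 + F)*(-169/3 + F) (o(F) = (F - 169/3)*(F + 23) = (-169/3 + F)*(23 + F) = (23 + F)*(-169/3 + F))
o(-194) + P(47, -71) = (-3887/3 + (-194)**2 - 100/3*(-194)) + (-6 + 47) = (-3887/3 + 37636 + 19400/3) + 41 = 42807 + 41 = 42848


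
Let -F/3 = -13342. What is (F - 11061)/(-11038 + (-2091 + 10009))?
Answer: -1931/208 ≈ -9.2837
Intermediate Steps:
F = 40026 (F = -3*(-13342) = 40026)
(F - 11061)/(-11038 + (-2091 + 10009)) = (40026 - 11061)/(-11038 + (-2091 + 10009)) = 28965/(-11038 + 7918) = 28965/(-3120) = 28965*(-1/3120) = -1931/208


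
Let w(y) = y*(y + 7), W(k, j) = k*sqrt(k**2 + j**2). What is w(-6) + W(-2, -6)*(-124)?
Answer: -6 + 496*sqrt(10) ≈ 1562.5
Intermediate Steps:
W(k, j) = k*sqrt(j**2 + k**2)
w(y) = y*(7 + y)
w(-6) + W(-2, -6)*(-124) = -6*(7 - 6) - 2*sqrt((-6)**2 + (-2)**2)*(-124) = -6*1 - 2*sqrt(36 + 4)*(-124) = -6 - 4*sqrt(10)*(-124) = -6 + 496*sqrt(10)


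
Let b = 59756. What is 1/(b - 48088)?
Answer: 1/11668 ≈ 8.5704e-5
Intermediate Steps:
1/(b - 48088) = 1/(59756 - 48088) = 1/11668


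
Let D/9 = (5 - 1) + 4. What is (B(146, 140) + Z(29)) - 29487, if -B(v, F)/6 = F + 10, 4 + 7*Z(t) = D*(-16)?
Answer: -213865/7 ≈ -30552.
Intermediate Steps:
D = 72 (D = 9*((5 - 1) + 4) = 9*(4 + 4) = 9*8 = 72)
Z(t) = -1156/7 (Z(t) = -4/7 + (72*(-16))/7 = -4/7 + (⅐)*(-1152) = -4/7 - 1152/7 = -1156/7)
B(v, F) = -60 - 6*F (B(v, F) = -6*(F + 10) = -6*(10 + F) = -60 - 6*F)
(B(146, 140) + Z(29)) - 29487 = ((-60 - 6*140) - 1156/7) - 29487 = ((-60 - 840) - 1156/7) - 29487 = (-900 - 1156/7) - 29487 = -7456/7 - 29487 = -213865/7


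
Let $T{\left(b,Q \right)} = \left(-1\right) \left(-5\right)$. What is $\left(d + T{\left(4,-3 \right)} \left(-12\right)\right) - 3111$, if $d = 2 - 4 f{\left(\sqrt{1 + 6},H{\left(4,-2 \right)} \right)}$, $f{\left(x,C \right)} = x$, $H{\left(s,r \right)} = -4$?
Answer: $-3169 - 4 \sqrt{7} \approx -3179.6$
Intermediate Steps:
$d = 2 - 4 \sqrt{7}$ ($d = 2 - 4 \sqrt{1 + 6} = 2 - 4 \sqrt{7} \approx -8.583$)
$T{\left(b,Q \right)} = 5$
$\left(d + T{\left(4,-3 \right)} \left(-12\right)\right) - 3111 = \left(\left(2 - 4 \sqrt{7}\right) + 5 \left(-12\right)\right) - 3111 = \left(\left(2 - 4 \sqrt{7}\right) - 60\right) - 3111 = \left(-58 - 4 \sqrt{7}\right) - 3111 = -3169 - 4 \sqrt{7}$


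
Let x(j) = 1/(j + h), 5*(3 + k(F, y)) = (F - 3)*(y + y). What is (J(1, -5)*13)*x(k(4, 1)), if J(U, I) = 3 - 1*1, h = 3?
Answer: 65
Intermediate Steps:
J(U, I) = 2 (J(U, I) = 3 - 1 = 2)
k(F, y) = -3 + 2*y*(-3 + F)/5 (k(F, y) = -3 + ((F - 3)*(y + y))/5 = -3 + ((-3 + F)*(2*y))/5 = -3 + (2*y*(-3 + F))/5 = -3 + 2*y*(-3 + F)/5)
x(j) = 1/(3 + j) (x(j) = 1/(j + 3) = 1/(3 + j))
(J(1, -5)*13)*x(k(4, 1)) = (2*13)/(3 + (-3 - 6/5*1 + (⅖)*4*1)) = 26/(3 + (-3 - 6/5 + 8/5)) = 26/(3 - 13/5) = 26/(⅖) = 26*(5/2) = 65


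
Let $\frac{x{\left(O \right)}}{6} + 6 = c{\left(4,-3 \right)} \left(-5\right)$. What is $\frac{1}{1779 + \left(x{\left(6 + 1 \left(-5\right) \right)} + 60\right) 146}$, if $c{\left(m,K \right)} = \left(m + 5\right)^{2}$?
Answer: $- \frac{1}{349497} \approx -2.8613 \cdot 10^{-6}$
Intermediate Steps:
$c{\left(m,K \right)} = \left(5 + m\right)^{2}$
$x{\left(O \right)} = -2466$ ($x{\left(O \right)} = -36 + 6 \left(5 + 4\right)^{2} \left(-5\right) = -36 + 6 \cdot 9^{2} \left(-5\right) = -36 + 6 \cdot 81 \left(-5\right) = -36 + 6 \left(-405\right) = -36 - 2430 = -2466$)
$\frac{1}{1779 + \left(x{\left(6 + 1 \left(-5\right) \right)} + 60\right) 146} = \frac{1}{1779 + \left(-2466 + 60\right) 146} = \frac{1}{1779 - 351276} = \frac{1}{-349497} = - \frac{1}{349497}$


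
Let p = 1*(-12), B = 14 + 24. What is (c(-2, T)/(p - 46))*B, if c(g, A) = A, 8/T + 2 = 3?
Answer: -152/29 ≈ -5.2414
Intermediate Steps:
T = 8 (T = 8/(-2 + 3) = 8/1 = 8*1 = 8)
B = 38
p = -12
(c(-2, T)/(p - 46))*B = (8/(-12 - 46))*38 = (8/(-58))*38 = (8*(-1/58))*38 = -4/29*38 = -152/29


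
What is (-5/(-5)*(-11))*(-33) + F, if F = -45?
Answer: 318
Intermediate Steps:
(-5/(-5)*(-11))*(-33) + F = (-5/(-5)*(-11))*(-33) - 45 = (-5*(-⅕)*(-11))*(-33) - 45 = (1*(-11))*(-33) - 45 = -11*(-33) - 45 = 363 - 45 = 318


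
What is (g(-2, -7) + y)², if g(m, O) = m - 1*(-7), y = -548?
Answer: 294849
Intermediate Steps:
g(m, O) = 7 + m (g(m, O) = m + 7 = 7 + m)
(g(-2, -7) + y)² = ((7 - 2) - 548)² = (5 - 548)² = (-543)² = 294849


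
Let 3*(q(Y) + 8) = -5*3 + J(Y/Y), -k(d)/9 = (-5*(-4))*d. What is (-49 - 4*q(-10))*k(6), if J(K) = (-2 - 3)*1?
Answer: -10440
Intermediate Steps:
J(K) = -5 (J(K) = -5*1 = -5)
k(d) = -180*d (k(d) = -9*(-5*(-4))*d = -180*d)
q(Y) = -44/3 (q(Y) = -8 + (-5*3 - 5)/3 = -8 + (-15 - 5)/3 = -8 + (1/3)*(-20) = -8 - 20/3 = -44/3)
(-49 - 4*q(-10))*k(6) = (-49 - 4*(-44/3))*(-180*6) = (-49 + 176/3)*(-1080) = (29/3)*(-1080) = -10440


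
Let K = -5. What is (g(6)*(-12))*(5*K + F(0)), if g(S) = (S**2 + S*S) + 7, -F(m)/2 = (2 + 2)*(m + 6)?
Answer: 69204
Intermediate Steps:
F(m) = -48 - 8*m (F(m) = -2*(2 + 2)*(m + 6) = -8*(6 + m) = -2*(24 + 4*m) = -48 - 8*m)
g(S) = 7 + 2*S**2 (g(S) = (S**2 + S**2) + 7 = 2*S**2 + 7 = 7 + 2*S**2)
(g(6)*(-12))*(5*K + F(0)) = ((7 + 2*6**2)*(-12))*(5*(-5) + (-48 - 8*0)) = ((7 + 2*36)*(-12))*(-25 + (-48 + 0)) = ((7 + 72)*(-12))*(-25 - 48) = (79*(-12))*(-73) = -948*(-73) = 69204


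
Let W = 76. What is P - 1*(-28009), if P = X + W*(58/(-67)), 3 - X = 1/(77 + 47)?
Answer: 232177037/8308 ≈ 27946.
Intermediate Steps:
X = 371/124 (X = 3 - 1/(77 + 47) = 3 - 1/124 = 371/124 ≈ 2.9919)
P = -521735/8308 (P = 371/124 + 76*(58/(-67)) = 371/124 + 76*(58*(-1/67)) = 371/124 + 76*(-58/67) = 371/124 - 4408/67 = -521735/8308 ≈ -62.799)
P - 1*(-28009) = -521735/8308 - 1*(-28009) = -521735/8308 + 28009 = 232177037/8308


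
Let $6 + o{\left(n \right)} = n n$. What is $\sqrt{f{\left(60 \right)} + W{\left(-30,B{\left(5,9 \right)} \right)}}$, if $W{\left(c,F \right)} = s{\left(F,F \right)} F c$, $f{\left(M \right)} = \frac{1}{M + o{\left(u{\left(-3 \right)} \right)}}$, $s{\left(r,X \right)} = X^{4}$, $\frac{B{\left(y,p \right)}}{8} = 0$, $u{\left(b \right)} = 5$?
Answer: $\frac{\sqrt{79}}{79} \approx 0.11251$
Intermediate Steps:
$o{\left(n \right)} = -6 + n^{2}$ ($o{\left(n \right)} = -6 + n n = -6 + n^{2}$)
$B{\left(y,p \right)} = 0$ ($B{\left(y,p \right)} = 8 \cdot 0 = 0$)
$f{\left(M \right)} = \frac{1}{19 + M}$ ($f{\left(M \right)} = \frac{1}{M - \left(6 - 5^{2}\right)} = \frac{1}{M + \left(-6 + 25\right)} = \frac{1}{M + 19} = \frac{1}{19 + M}$)
$W{\left(c,F \right)} = c F^{5}$ ($W{\left(c,F \right)} = F^{4} F c = F^{5} c = c F^{5}$)
$\sqrt{f{\left(60 \right)} + W{\left(-30,B{\left(5,9 \right)} \right)}} = \sqrt{\frac{1}{19 + 60} - 30 \cdot 0^{5}} = \sqrt{\frac{1}{79} - 0} = \sqrt{\frac{1}{79} + 0} = \sqrt{\frac{1}{79}} = \frac{\sqrt{79}}{79}$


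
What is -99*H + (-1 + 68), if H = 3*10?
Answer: -2903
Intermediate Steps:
H = 30
-99*H + (-1 + 68) = -99*30 + (-1 + 68) = -2970 + 67 = -2903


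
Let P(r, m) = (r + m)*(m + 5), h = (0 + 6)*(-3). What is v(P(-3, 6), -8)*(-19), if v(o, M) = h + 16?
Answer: 38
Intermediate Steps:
h = -18 (h = 6*(-3) = -18)
P(r, m) = (5 + m)*(m + r) (P(r, m) = (m + r)*(5 + m) = (5 + m)*(m + r))
v(o, M) = -2 (v(o, M) = -18 + 16 = -2)
v(P(-3, 6), -8)*(-19) = -2*(-19) = 38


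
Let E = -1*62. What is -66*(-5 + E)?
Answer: 4422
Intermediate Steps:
E = -62
-66*(-5 + E) = -66*(-5 - 62) = -66*(-67) = 4422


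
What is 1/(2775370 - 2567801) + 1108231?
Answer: 230034400440/207569 ≈ 1.1082e+6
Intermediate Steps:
1/(2775370 - 2567801) + 1108231 = 1/207569 + 1108231 = 230034400440/207569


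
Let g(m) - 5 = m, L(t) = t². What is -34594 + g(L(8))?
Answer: -34525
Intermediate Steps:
g(m) = 5 + m
-34594 + g(L(8)) = -34594 + (5 + 8²) = -34594 + (5 + 64) = -34594 + 69 = -34525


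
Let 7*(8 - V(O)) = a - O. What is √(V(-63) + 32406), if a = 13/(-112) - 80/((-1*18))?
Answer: √228645317/84 ≈ 180.01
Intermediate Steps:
a = 4363/1008 (a = 13*(-1/112) - 80/(-18) = -13/112 - 80*(-1/18) = -13/112 + 40/9 = 4363/1008 ≈ 4.3284)
V(O) = 52085/7056 + O/7 (V(O) = 8 - (4363/1008 - O)/7 = 8 + (-4363/7056 + O/7) = 52085/7056 + O/7)
√(V(-63) + 32406) = √((52085/7056 + (⅐)*(-63)) + 32406) = √((52085/7056 - 9) + 32406) = √(-11419/7056 + 32406) = √(228645317/7056) = √228645317/84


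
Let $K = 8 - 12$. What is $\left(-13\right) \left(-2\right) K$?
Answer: $-104$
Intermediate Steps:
$K = -4$ ($K = 8 - 12 = -4$)
$\left(-13\right) \left(-2\right) K = \left(-13\right) \left(-2\right) \left(-4\right) = 26 \left(-4\right) = -104$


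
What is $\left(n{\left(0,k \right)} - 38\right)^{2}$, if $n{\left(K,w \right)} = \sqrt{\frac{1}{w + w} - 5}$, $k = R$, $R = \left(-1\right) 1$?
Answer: $\frac{\left(76 - i \sqrt{22}\right)^{2}}{4} \approx 1438.5 - 178.24 i$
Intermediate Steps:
$R = -1$
$k = -1$
$n{\left(K,w \right)} = \sqrt{-5 + \frac{1}{2 w}}$ ($n{\left(K,w \right)} = \sqrt{\frac{1}{2 w} - 5} = \sqrt{-5 + \frac{1}{2 w}}$)
$\left(n{\left(0,k \right)} - 38\right)^{2} = \left(\frac{\sqrt{-20 + \frac{2}{-1}}}{2} - 38\right)^{2} = \left(\frac{\sqrt{-20 + 2 \left(-1\right)}}{2} - 38\right)^{2} = \left(\frac{\sqrt{-20 - 2}}{2} - 38\right)^{2} = \left(\frac{\sqrt{-22}}{2} - 38\right)^{2} = \left(\frac{i \sqrt{22}}{2} - 38\right)^{2} = \left(-38 + \frac{i \sqrt{22}}{2}\right)^{2}$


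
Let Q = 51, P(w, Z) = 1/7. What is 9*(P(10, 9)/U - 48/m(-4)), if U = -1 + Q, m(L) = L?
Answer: 37809/350 ≈ 108.03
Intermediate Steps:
P(w, Z) = 1/7 (P(w, Z) = 1*(1/7) = 1/7)
U = 50 (U = -1 + 51 = 50)
9*(P(10, 9)/U - 48/m(-4)) = 9*((1/7)/50 - 48/(-4)) = 9*((1/7)*(1/50) - 48*(-1/4)) = 9*(1/350 + 12) = 9*(4201/350) = 37809/350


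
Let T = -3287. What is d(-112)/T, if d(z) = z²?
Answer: -12544/3287 ≈ -3.8162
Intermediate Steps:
d(-112)/T = (-112)²/(-3287) = 12544*(-1/3287) = -12544/3287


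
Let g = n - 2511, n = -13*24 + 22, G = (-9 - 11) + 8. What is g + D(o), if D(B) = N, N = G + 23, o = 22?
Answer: -2790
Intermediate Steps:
G = -12 (G = -20 + 8 = -12)
n = -290 (n = -312 + 22 = -290)
N = 11 (N = -12 + 23 = 11)
D(B) = 11
g = -2801 (g = -290 - 2511 = -2801)
g + D(o) = -2801 + 11 = -2790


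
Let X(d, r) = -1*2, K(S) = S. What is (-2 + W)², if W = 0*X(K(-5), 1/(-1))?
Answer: 4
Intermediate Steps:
X(d, r) = -2
W = 0 (W = 0*(-2) = 0)
(-2 + W)² = (-2 + 0)² = (-2)² = 4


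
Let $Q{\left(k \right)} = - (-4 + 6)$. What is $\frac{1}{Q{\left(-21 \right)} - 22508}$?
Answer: $- \frac{1}{22510} \approx -4.4425 \cdot 10^{-5}$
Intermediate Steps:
$Q{\left(k \right)} = -2$ ($Q{\left(k \right)} = \left(-1\right) 2 = -2$)
$\frac{1}{Q{\left(-21 \right)} - 22508} = \frac{1}{-2 - 22508} = \frac{1}{-22510} = - \frac{1}{22510}$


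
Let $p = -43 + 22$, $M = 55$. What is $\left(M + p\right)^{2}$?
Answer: $1156$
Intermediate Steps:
$p = -21$
$\left(M + p\right)^{2} = \left(55 - 21\right)^{2} = 34^{2} = 1156$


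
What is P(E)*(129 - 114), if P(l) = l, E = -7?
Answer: -105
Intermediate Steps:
P(E)*(129 - 114) = -7*(129 - 114) = -7*15 = -105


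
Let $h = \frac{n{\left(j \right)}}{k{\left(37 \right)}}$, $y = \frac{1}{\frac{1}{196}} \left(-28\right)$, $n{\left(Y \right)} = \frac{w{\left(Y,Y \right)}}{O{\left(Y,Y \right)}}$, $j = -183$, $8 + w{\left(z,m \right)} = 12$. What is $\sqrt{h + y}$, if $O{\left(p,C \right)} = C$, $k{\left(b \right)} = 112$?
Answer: $\frac{i \sqrt{36022377153}}{2562} \approx 74.081 i$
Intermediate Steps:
$w{\left(z,m \right)} = 4$ ($w{\left(z,m \right)} = -8 + 12 = 4$)
$n{\left(Y \right)} = \frac{4}{Y}$
$y = -5488$ ($y = \frac{1}{\frac{1}{196}} \left(-28\right) = 196 \left(-28\right) = -5488$)
$h = - \frac{1}{5124}$ ($h = \frac{4 \frac{1}{-183}}{112} = 4 \left(- \frac{1}{183}\right) \frac{1}{112} = \left(- \frac{4}{183}\right) \frac{1}{112} = - \frac{1}{5124} \approx -0.00019516$)
$\sqrt{h + y} = \sqrt{- \frac{1}{5124} - 5488} = \sqrt{- \frac{28120513}{5124}} = \frac{i \sqrt{36022377153}}{2562}$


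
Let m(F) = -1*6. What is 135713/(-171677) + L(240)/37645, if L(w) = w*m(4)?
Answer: -1071226153/1292556133 ≈ -0.82877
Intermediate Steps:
m(F) = -6
L(w) = -6*w (L(w) = w*(-6) = -6*w)
135713/(-171677) + L(240)/37645 = 135713/(-171677) - 6*240/37645 = 135713*(-1/171677) - 1440*1/37645 = -135713/171677 - 288/7529 = -1071226153/1292556133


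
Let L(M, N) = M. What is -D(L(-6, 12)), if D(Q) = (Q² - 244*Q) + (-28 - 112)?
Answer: -1360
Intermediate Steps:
D(Q) = -140 + Q² - 244*Q (D(Q) = (Q² - 244*Q) - 140 = -140 + Q² - 244*Q)
-D(L(-6, 12)) = -(-140 + (-6)² - 244*(-6)) = -(-140 + 36 + 1464) = -1*1360 = -1360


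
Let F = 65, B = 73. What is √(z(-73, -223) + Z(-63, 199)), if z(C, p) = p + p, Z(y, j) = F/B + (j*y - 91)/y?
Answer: I*√11734385/219 ≈ 15.642*I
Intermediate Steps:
Z(y, j) = 65/73 + (-91 + j*y)/y (Z(y, j) = 65/73 + (j*y - 91)/y = 65*(1/73) + (-91 + j*y)/y = 65/73 + (-91 + j*y)/y)
z(C, p) = 2*p
√(z(-73, -223) + Z(-63, 199)) = √(2*(-223) + (65/73 + 199 - 91/(-63))) = √(-446 + (65/73 + 199 - 91*(-1/63))) = √(-446 + (65/73 + 199 + 13/9)) = √(-446 + 132277/657) = √(-160745/657) = I*√11734385/219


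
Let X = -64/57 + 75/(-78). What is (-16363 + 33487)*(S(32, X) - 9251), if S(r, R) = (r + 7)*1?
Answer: -157746288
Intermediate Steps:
X = -3089/1482 (X = -64*1/57 + 75*(-1/78) = -64/57 - 25/26 = -3089/1482 ≈ -2.0843)
S(r, R) = 7 + r (S(r, R) = (7 + r)*1 = 7 + r)
(-16363 + 33487)*(S(32, X) - 9251) = (-16363 + 33487)*((7 + 32) - 9251) = 17124*(39 - 9251) = 17124*(-9212) = -157746288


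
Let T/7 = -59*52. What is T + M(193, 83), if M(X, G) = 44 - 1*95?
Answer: -21527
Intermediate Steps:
T = -21476 (T = 7*(-59*52) = 7*(-3068) = -21476)
M(X, G) = -51 (M(X, G) = 44 - 95 = -51)
T + M(193, 83) = -21476 - 51 = -21527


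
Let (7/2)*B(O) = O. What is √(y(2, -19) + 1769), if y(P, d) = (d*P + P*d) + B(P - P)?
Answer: √1693 ≈ 41.146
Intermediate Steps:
B(O) = 2*O/7
y(P, d) = 2*P*d (y(P, d) = (d*P + P*d) + 2*(P - P)/7 = (P*d + P*d) + (2/7)*0 = 2*P*d + 0 = 2*P*d)
√(y(2, -19) + 1769) = √(2*2*(-19) + 1769) = √(-76 + 1769) = √1693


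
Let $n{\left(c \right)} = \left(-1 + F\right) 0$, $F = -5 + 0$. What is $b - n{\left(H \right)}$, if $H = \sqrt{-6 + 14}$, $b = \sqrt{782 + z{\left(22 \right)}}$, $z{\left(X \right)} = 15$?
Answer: $\sqrt{797} \approx 28.231$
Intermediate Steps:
$b = \sqrt{797}$ ($b = \sqrt{782 + 15} = \sqrt{797} \approx 28.231$)
$F = -5$
$H = 2 \sqrt{2}$ ($H = \sqrt{8} = 2 \sqrt{2} \approx 2.8284$)
$n{\left(c \right)} = 0$ ($n{\left(c \right)} = \left(-1 - 5\right) 0 = \left(-6\right) 0 = 0$)
$b - n{\left(H \right)} = \sqrt{797} - 0 = \sqrt{797} + 0 = \sqrt{797}$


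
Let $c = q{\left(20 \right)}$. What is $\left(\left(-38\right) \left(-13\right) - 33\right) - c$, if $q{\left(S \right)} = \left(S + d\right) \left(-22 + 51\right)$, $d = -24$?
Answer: $577$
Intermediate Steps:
$q{\left(S \right)} = -696 + 29 S$ ($q{\left(S \right)} = \left(S - 24\right) \left(-22 + 51\right) = \left(-24 + S\right) 29 = -696 + 29 S$)
$c = -116$ ($c = -696 + 29 \cdot 20 = -696 + 580 = -116$)
$\left(\left(-38\right) \left(-13\right) - 33\right) - c = \left(\left(-38\right) \left(-13\right) - 33\right) - -116 = \left(494 - 33\right) + 116 = 461 + 116 = 577$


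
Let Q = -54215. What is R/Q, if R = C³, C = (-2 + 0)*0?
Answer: 0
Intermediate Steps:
C = 0 (C = -2*0 = 0)
R = 0 (R = 0³ = 0)
R/Q = 0/(-54215) = 0*(-1/54215) = 0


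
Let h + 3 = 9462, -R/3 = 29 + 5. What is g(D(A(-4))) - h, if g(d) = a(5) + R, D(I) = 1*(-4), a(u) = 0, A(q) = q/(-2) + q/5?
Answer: -9561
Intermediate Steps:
A(q) = -3*q/10 (A(q) = q*(-1/2) + q*(1/5) = -q/2 + q/5 = -3*q/10)
R = -102 (R = -3*(29 + 5) = -3*34 = -102)
D(I) = -4
h = 9459 (h = -3 + 9462 = 9459)
g(d) = -102 (g(d) = 0 - 102 = -102)
g(D(A(-4))) - h = -102 - 1*9459 = -102 - 9459 = -9561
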